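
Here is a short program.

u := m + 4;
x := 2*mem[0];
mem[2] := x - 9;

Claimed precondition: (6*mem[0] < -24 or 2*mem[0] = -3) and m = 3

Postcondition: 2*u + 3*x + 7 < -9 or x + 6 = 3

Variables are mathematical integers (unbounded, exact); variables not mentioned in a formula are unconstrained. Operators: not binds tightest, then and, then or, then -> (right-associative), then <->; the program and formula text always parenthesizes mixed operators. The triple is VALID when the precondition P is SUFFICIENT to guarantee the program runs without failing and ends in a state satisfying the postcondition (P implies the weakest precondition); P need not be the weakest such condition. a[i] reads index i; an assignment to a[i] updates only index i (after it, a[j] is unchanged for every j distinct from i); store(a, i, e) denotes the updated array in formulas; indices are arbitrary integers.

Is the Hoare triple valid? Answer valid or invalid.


Working backward. After the program, the postcondition 2*u + 3*x + 7 < -9 or x + 6 = 3 must hold; in canonical form it is 2*u + 3*x < -16 or x = -3.
Before mem[2] := x - 9: 2*u + 3*x < -16 or x = -3
Before x := 2*mem[0]: 6*mem[0] + 2*u < -16 or 2*mem[0] = -3
Before u := m + 4: 6*mem[0] + 2*m < -24 or 2*mem[0] = -3
The weakest precondition is 6*mem[0] + 2*m < -24 or 2*mem[0] = -3.
Check whether (6*mem[0] < -24 or 2*mem[0] = -3) and m = 3 implies it.
Countermodel: at the initial state m = 3, mem = {[0] = -5, elsewhere -5}, the precondition holds but the weakest precondition fails.
Answer: invalid


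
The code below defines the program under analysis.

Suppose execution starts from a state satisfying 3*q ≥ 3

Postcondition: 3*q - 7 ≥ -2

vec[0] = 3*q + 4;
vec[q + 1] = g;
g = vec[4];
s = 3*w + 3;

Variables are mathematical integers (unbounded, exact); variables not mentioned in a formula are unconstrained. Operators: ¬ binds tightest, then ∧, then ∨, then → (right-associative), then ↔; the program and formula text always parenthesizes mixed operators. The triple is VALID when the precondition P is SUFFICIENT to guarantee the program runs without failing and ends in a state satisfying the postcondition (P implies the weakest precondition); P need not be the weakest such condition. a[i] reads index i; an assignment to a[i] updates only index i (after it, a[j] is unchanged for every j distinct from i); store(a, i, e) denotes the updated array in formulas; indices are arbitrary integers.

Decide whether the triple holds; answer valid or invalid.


Working backward. After the program, the postcondition 3*q - 7 ≥ -2 must hold; in canonical form it is 3*q ≥ 5.
Before s := 3*w + 3: 3*q ≥ 5
Before g := vec[4]: 3*q ≥ 5
Before vec[q + 1] := g: 3*q ≥ 5
Before vec[0] := 3*q + 4: 3*q ≥ 5
The weakest precondition is 3*q ≥ 5.
Check whether 3*q ≥ 3 implies it.
Countermodel: at the initial state q = 1, the precondition holds but the weakest precondition fails.
Answer: invalid


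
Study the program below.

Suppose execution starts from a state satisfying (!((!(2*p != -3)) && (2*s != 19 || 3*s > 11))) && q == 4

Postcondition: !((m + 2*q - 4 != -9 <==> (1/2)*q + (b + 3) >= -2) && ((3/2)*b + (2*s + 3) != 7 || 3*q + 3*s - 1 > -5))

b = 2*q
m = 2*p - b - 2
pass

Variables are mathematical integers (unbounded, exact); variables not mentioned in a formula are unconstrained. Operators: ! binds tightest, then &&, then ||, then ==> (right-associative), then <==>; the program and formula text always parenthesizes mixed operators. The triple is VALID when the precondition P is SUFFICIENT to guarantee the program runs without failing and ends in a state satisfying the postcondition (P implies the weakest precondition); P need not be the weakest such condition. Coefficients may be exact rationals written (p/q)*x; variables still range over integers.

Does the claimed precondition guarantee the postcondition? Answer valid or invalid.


Working backward. After the program, the postcondition !((m + 2*q - 4 != -9 <==> (1/2)*q + (b + 3) >= -2) && ((3/2)*b + (2*s + 3) != 7 || 3*q + 3*s - 1 > -5)) must hold; in canonical form it is !((m + 2*q != -5 <==> b + (1/2)*q >= -5) && ((3/2)*b + 2*s != 4 || 3*q + 3*s > -4)).
Before skip: !((m + 2*q != -5 <==> b + (1/2)*q >= -5) && ((3/2)*b + 2*s != 4 || 3*q + 3*s > -4))
Before m := 2*p - b - 2: !((2*p + 2*q != b - 3 <==> b + (1/2)*q >= -5) && ((3/2)*b + 2*s != 4 || 3*q + 3*s > -4))
Before b := 2*q: !((2*p != -3 <==> (5/2)*q >= -5) && (3*q + 2*s != 4 || 3*q + 3*s > -4))
The weakest precondition is !((2*p != -3 <==> (5/2)*q >= -5) && (3*q + 2*s != 4 || 3*q + 3*s > -4)).
Check whether (!((!(2*p != -3)) && (2*s != 19 || 3*s > 11))) && q == 4 implies it.
Countermodel: at the initial state p = 0, q = 4, s = 0, the precondition holds but the weakest precondition fails.
Answer: invalid


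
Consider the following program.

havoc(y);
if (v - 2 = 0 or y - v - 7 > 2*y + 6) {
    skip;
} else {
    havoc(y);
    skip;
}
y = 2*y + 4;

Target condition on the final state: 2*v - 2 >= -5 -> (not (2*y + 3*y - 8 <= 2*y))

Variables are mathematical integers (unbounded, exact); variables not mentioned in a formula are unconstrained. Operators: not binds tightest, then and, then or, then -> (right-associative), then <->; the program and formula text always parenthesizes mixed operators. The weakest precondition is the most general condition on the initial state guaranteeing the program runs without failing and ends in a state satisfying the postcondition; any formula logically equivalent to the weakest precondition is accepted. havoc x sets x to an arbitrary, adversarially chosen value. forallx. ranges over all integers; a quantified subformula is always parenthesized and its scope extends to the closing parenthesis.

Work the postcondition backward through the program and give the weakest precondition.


Working backward. After the program, the postcondition 2*v - 2 >= -5 -> (not (2*y + 3*y - 8 <= 2*y)) must hold; in canonical form it is 2*v >= -3 -> (not (3*y <= 8)).
Before y := 2*y + 4: 2*v >= -3 -> (not (6*y <= -4))
Then branch requires 2*v >= -3 -> (not (6*y <= -4)); else branch requires forall y_1. (2*v >= -3 -> (not (6*y_1 <= -4))).
Before the if: ((v = 2 or v + y < -13) -> (2*v >= -3 -> (not (6*y <= -4)))) and ((not (v = 2 or v + y < -13)) -> (forall y_1. (2*v >= -3 -> (not (6*y_1 <= -4)))))
Before havoc y: forall y_2. (((v = 2 or v + y_2 < -13) -> (2*v >= -3 -> (not (6*y_2 <= -4)))) and ((not (v = 2 or v + y_2 < -13)) -> (forall y_1. (2*v >= -3 -> (not (6*y_1 <= -4))))))
Answer: WP = forall y_2. (((v = 2 or v + y_2 < -13) -> (2*v >= -3 -> (not (6*y_2 <= -4)))) and ((not (v = 2 or v + y_2 < -13)) -> (forall y_1. (2*v >= -3 -> (not (6*y_1 <= -4))))))


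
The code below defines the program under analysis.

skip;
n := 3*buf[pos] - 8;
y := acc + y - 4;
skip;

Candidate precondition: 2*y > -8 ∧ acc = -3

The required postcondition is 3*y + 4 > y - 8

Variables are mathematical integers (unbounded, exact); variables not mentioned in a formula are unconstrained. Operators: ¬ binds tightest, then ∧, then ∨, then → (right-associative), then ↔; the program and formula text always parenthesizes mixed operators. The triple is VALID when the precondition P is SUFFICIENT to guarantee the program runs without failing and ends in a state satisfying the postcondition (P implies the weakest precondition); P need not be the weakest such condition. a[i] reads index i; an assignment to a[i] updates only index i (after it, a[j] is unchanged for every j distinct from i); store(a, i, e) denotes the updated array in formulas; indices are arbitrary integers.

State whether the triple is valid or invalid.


Working backward. After the program, the postcondition 3*y + 4 > y - 8 must hold; in canonical form it is 2*y > -12.
Before skip: 2*y > -12
Before y := acc + y - 4: 2*acc + 2*y > -4
Before n := 3*buf[pos] - 8: 2*acc + 2*y > -4
Before skip: 2*acc + 2*y > -4
The weakest precondition is 2*acc + 2*y > -4.
Check whether 2*y > -8 ∧ acc = -3 implies it.
Countermodel: at the initial state acc = -3, y = -3, the precondition holds but the weakest precondition fails.
Answer: invalid


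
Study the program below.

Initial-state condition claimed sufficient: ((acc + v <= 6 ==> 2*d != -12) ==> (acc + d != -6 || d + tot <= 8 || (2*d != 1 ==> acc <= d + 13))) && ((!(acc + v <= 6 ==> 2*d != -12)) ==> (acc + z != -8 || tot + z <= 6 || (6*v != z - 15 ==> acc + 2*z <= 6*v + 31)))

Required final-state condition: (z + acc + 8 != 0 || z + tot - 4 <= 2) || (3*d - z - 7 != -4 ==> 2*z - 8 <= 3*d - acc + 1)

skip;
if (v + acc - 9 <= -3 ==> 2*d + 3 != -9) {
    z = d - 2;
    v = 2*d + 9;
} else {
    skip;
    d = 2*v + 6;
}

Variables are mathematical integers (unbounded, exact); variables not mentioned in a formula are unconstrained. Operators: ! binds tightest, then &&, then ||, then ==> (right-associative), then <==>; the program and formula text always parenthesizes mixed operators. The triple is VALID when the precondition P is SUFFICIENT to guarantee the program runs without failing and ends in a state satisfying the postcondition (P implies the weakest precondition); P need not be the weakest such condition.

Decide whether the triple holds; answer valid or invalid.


Working backward. After the program, the postcondition (z + acc + 8 != 0 || z + tot - 4 <= 2) || (3*d - z - 7 != -4 ==> 2*z - 8 <= 3*d - acc + 1) must hold; in canonical form it is acc + z != -8 || tot + z <= 6 || (3*d != z + 3 ==> acc + 2*z <= 3*d + 9).
Then branch requires acc + d != -6 || d + tot <= 8 || (2*d != 1 ==> acc <= d + 13); else branch requires acc + z != -8 || tot + z <= 6 || (6*v != z - 15 ==> acc + 2*z <= 6*v + 27).
Before the if: ((acc + v <= 6 ==> 2*d != -12) ==> (acc + d != -6 || d + tot <= 8 || (2*d != 1 ==> acc <= d + 13))) && ((!(acc + v <= 6 ==> 2*d != -12)) ==> (acc + z != -8 || tot + z <= 6 || (6*v != z - 15 ==> acc + 2*z <= 6*v + 27)))
Before skip: ((acc + v <= 6 ==> 2*d != -12) ==> (acc + d != -6 || d + tot <= 8 || (2*d != 1 ==> acc <= d + 13))) && ((!(acc + v <= 6 ==> 2*d != -12)) ==> (acc + z != -8 || tot + z <= 6 || (6*v != z - 15 ==> acc + 2*z <= 6*v + 27)))
The weakest precondition is ((acc + v <= 6 ==> 2*d != -12) ==> (acc + d != -6 || d + tot <= 8 || (2*d != 1 ==> acc <= d + 13))) && ((!(acc + v <= 6 ==> 2*d != -12)) ==> (acc + z != -8 || tot + z <= 6 || (6*v != z - 15 ==> acc + 2*z <= 6*v + 27))).
Check whether ((acc + v <= 6 ==> 2*d != -12) ==> (acc + d != -6 || d + tot <= 8 || (2*d != 1 ==> acc <= d + 13))) && ((!(acc + v <= 6 ==> 2*d != -12)) ==> (acc + z != -8 || tot + z <= 6 || (6*v != z - 15 ==> acc + 2*z <= 6*v + 31))) implies it.
Countermodel: at the initial state acc = -44, d = -6, tot = -29, v = 0, z = 36, the precondition holds but the weakest precondition fails.
Answer: invalid


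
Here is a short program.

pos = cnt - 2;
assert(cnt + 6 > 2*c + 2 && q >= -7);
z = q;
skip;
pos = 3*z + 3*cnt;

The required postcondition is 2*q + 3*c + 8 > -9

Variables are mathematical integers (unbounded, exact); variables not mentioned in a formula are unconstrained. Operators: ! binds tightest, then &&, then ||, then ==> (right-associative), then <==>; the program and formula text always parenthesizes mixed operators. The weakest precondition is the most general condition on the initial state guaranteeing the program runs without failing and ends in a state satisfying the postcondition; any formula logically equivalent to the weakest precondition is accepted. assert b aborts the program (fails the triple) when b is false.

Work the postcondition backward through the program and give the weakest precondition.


Working backward. After the program, the postcondition 2*q + 3*c + 8 > -9 must hold; in canonical form it is 3*c + 2*q > -17.
Before pos := 3*z + 3*cnt: 3*c + 2*q > -17
Before skip: 3*c + 2*q > -17
Before z := q: 3*c + 2*q > -17
Before assert cnt + 6 > 2*c + 2 && q >= -7: cnt > 2*c - 4 && q >= -7 && 3*c + 2*q > -17
Before pos := cnt - 2: cnt > 2*c - 4 && q >= -7 && 3*c + 2*q > -17
Answer: WP = cnt > 2*c - 4 && q >= -7 && 3*c + 2*q > -17


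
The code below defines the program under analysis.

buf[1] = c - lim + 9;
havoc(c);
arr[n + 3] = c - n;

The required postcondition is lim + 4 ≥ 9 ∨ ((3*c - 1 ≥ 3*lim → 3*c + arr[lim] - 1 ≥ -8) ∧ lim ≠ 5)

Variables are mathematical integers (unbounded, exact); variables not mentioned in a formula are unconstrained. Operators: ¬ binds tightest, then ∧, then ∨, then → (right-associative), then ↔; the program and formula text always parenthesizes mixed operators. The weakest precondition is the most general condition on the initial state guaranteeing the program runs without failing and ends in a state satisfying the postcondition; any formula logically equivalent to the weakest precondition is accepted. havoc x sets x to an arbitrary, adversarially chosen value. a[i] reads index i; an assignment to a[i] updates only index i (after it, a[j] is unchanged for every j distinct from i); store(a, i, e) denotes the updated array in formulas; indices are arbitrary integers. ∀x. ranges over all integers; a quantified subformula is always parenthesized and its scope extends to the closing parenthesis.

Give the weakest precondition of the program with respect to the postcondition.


Working backward. After the program, the postcondition lim + 4 ≥ 9 ∨ ((3*c - 1 ≥ 3*lim → 3*c + arr[lim] - 1 ≥ -8) ∧ lim ≠ 5) must hold; in canonical form it is lim ≥ 5 ∨ ((3*c ≥ 3*lim + 1 → arr[lim] + 3*c ≥ -7) ∧ lim ≠ 5).
Before arr[n + 3] := c - n: lim ≥ 5 ∨ ((3*c ≥ 3*lim + 1 → store(arr, n + 3, c - n)[lim] + 3*c ≥ -7) ∧ lim ≠ 5)
Before havoc c: ∀c_1. (lim ≥ 5 ∨ ((3*c_1 ≥ 3*lim + 1 → store(arr, n + 3, c_1 - n)[lim] + 3*c_1 ≥ -7) ∧ lim ≠ 5))
Before buf[1] := c - lim + 9: ∀c_1. (lim ≥ 5 ∨ ((3*c_1 ≥ 3*lim + 1 → store(arr, n + 3, c_1 - n)[lim] + 3*c_1 ≥ -7) ∧ lim ≠ 5))
Answer: WP = ∀c_1. (lim ≥ 5 ∨ ((3*c_1 ≥ 3*lim + 1 → store(arr, n + 3, c_1 - n)[lim] + 3*c_1 ≥ -7) ∧ lim ≠ 5))


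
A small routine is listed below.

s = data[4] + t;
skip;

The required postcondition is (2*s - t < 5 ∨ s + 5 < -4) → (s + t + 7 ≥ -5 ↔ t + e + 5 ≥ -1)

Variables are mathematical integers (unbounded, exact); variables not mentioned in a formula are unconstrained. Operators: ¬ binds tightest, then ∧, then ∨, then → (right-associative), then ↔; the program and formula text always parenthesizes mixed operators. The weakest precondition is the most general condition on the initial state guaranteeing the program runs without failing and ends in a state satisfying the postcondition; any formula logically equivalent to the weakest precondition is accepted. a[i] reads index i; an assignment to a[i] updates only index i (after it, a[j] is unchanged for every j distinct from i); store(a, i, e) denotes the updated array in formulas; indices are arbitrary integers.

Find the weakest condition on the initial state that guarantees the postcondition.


Working backward. After the program, the postcondition (2*s - t < 5 ∨ s + 5 < -4) → (s + t + 7 ≥ -5 ↔ t + e + 5 ≥ -1) must hold; in canonical form it is (2*s < t + 5 ∨ s < -9) → (s + t ≥ -12 ↔ e + t ≥ -6).
Before skip: (2*s < t + 5 ∨ s < -9) → (s + t ≥ -12 ↔ e + t ≥ -6)
Before s := data[4] + t: (2*data[4] + t < 5 ∨ data[4] + t < -9) → (data[4] + 2*t ≥ -12 ↔ e + t ≥ -6)
Answer: WP = (2*data[4] + t < 5 ∨ data[4] + t < -9) → (data[4] + 2*t ≥ -12 ↔ e + t ≥ -6)


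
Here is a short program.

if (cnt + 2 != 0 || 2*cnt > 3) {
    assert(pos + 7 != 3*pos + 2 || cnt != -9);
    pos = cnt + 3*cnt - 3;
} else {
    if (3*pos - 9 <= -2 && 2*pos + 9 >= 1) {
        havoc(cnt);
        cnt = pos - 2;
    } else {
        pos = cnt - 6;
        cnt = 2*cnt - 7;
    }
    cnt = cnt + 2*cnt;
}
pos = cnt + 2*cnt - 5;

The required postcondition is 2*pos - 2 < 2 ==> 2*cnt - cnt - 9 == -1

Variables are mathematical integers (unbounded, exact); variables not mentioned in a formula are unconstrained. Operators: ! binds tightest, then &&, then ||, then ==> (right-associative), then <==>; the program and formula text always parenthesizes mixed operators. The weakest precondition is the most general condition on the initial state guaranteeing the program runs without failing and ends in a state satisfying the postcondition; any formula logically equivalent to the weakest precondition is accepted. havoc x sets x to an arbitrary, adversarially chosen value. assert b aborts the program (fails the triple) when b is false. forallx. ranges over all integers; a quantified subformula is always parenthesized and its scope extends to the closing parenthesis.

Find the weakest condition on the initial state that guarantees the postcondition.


Working backward. After the program, the postcondition 2*pos - 2 < 2 ==> 2*cnt - cnt - 9 == -1 must hold; in canonical form it is 2*pos < 4 ==> cnt == 8.
Before pos := cnt + 2*cnt - 5: 6*cnt < 14 ==> cnt == 8
Then branch requires (2*pos != 5 || cnt != -9) && (6*cnt < 14 ==> cnt == 8); else branch requires ((3*pos <= 7 && 2*pos >= -8) ==> (18*pos < 50 ==> 3*pos == 14)) && ((!(3*pos <= 7 && 2*pos >= -8)) ==> (36*cnt < 140 ==> 6*cnt == 29)).
Before the if: ((cnt != -2 || 2*cnt > 3) ==> ((2*pos != 5 || cnt != -9) && (6*cnt < 14 ==> cnt == 8))) && ((!(cnt != -2 || 2*cnt > 3)) ==> (((3*pos <= 7 && 2*pos >= -8) ==> (18*pos < 50 ==> 3*pos == 14)) && ((!(3*pos <= 7 && 2*pos >= -8)) ==> (36*cnt < 140 ==> 6*cnt == 29))))
Answer: WP = ((cnt != -2 || 2*cnt > 3) ==> ((2*pos != 5 || cnt != -9) && (6*cnt < 14 ==> cnt == 8))) && ((!(cnt != -2 || 2*cnt > 3)) ==> (((3*pos <= 7 && 2*pos >= -8) ==> (18*pos < 50 ==> 3*pos == 14)) && ((!(3*pos <= 7 && 2*pos >= -8)) ==> (36*cnt < 140 ==> 6*cnt == 29))))


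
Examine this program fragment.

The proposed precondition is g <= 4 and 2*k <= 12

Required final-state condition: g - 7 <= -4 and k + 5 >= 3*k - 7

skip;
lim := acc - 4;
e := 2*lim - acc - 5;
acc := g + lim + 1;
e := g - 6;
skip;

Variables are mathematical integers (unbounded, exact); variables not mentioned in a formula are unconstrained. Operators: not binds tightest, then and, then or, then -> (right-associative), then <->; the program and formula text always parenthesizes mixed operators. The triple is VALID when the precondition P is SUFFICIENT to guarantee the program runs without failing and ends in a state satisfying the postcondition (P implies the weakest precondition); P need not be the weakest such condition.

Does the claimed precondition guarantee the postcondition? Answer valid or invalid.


Working backward. After the program, the postcondition g - 7 <= -4 and k + 5 >= 3*k - 7 must hold; in canonical form it is g <= 3 and 2*k <= 12.
Before skip: g <= 3 and 2*k <= 12
Before e := g - 6: g <= 3 and 2*k <= 12
Before acc := g + lim + 1: g <= 3 and 2*k <= 12
Before e := 2*lim - acc - 5: g <= 3 and 2*k <= 12
Before lim := acc - 4: g <= 3 and 2*k <= 12
Before skip: g <= 3 and 2*k <= 12
The weakest precondition is g <= 3 and 2*k <= 12.
Check whether g <= 4 and 2*k <= 12 implies it.
Countermodel: at the initial state g = 4, k = 6, the precondition holds but the weakest precondition fails.
Answer: invalid


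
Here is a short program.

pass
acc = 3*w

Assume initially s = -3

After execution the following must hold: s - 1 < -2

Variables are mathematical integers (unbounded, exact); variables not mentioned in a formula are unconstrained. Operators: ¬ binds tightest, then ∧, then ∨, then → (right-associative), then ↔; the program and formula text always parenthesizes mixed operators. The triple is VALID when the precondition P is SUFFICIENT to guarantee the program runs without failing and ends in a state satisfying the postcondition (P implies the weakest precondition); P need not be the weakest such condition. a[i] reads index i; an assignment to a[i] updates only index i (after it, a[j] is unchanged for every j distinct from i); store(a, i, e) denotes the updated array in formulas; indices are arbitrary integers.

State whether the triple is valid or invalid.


Working backward. After the program, the postcondition s - 1 < -2 must hold; in canonical form it is s < -1.
Before acc := 3*w: s < -1
Before skip: s < -1
The weakest precondition is s < -1.
Check whether s = -3 implies it.
Every state satisfying the precondition satisfies the weakest precondition: the implication holds.
Answer: valid


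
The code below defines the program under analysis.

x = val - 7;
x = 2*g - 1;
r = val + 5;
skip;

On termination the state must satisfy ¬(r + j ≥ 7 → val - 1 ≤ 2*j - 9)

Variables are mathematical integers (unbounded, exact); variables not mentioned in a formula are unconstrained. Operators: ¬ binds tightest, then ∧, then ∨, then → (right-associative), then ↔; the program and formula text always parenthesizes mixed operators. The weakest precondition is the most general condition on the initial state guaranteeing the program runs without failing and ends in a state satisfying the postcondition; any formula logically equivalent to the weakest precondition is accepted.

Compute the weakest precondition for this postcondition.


Working backward. After the program, the postcondition ¬(r + j ≥ 7 → val - 1 ≤ 2*j - 9) must hold; in canonical form it is ¬(j + r ≥ 7 → val ≤ 2*j - 8).
Before skip: ¬(j + r ≥ 7 → val ≤ 2*j - 8)
Before r := val + 5: ¬(j + val ≥ 2 → val ≤ 2*j - 8)
Before x := 2*g - 1: ¬(j + val ≥ 2 → val ≤ 2*j - 8)
Before x := val - 7: ¬(j + val ≥ 2 → val ≤ 2*j - 8)
Answer: WP = ¬(j + val ≥ 2 → val ≤ 2*j - 8)


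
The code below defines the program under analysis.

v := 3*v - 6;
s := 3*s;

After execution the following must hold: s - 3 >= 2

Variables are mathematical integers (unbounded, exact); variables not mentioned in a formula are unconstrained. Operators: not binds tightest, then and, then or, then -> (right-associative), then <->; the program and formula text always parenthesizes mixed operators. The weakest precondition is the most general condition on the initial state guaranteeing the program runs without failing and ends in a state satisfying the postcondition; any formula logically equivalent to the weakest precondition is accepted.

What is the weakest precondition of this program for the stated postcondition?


Working backward. After the program, the postcondition s - 3 >= 2 must hold; in canonical form it is s >= 5.
Before s := 3*s: 3*s >= 5
Before v := 3*v - 6: 3*s >= 5
Answer: WP = 3*s >= 5


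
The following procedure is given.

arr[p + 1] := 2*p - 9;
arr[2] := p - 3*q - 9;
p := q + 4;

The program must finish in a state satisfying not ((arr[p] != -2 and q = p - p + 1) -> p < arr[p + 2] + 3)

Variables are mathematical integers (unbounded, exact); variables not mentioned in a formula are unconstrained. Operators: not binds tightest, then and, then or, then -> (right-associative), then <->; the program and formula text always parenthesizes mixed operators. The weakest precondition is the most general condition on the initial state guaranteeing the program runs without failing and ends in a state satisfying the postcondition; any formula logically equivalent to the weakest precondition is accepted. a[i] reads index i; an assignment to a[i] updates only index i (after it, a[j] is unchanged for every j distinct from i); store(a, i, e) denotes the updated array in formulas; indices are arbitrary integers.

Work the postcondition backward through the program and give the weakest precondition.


Working backward. After the program, the postcondition not ((arr[p] != -2 and q = p - p + 1) -> p < arr[p + 2] + 3) must hold; in canonical form it is not ((arr[p] != -2 and q = 1) -> p < arr[p + 2] + 3).
Before p := q + 4: not ((arr[q + 4] != -2 and q = 1) -> q < arr[q + 6] - 1)
Before arr[2] := p - 3*q - 9: not ((store(arr, 2, p - 3*q - 9)[q + 4] != -2 and q = 1) -> q < store(arr, 2, p - 3*q - 9)[q + 6] - 1)
Before arr[p + 1] := 2*p - 9: not ((store(store(arr, p + 1, 2*p - 9), 2, p - 3*q - 9)[q + 4] != -2 and q = 1) -> q < store(store(arr, p + 1, 2*p - 9), 2, p - 3*q - 9)[q + 6] - 1)
Answer: WP = not ((store(store(arr, p + 1, 2*p - 9), 2, p - 3*q - 9)[q + 4] != -2 and q = 1) -> q < store(store(arr, p + 1, 2*p - 9), 2, p - 3*q - 9)[q + 6] - 1)


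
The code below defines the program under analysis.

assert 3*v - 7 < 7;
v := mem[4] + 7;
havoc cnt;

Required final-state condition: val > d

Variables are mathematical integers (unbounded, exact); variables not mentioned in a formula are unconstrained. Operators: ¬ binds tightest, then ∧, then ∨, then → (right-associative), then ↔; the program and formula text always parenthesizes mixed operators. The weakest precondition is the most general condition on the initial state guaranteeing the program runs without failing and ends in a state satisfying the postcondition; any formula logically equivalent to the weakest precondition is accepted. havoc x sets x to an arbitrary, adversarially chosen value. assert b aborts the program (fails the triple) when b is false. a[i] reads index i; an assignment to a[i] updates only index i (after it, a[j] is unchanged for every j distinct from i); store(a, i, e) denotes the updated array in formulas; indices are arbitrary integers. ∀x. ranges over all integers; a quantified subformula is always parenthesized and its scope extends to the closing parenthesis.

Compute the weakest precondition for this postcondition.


Working backward. After the program, val > d must hold.
Before havoc cnt: val > d
Before v := mem[4] + 7: val > d
Before assert 3*v - 7 < 7: 3*v < 14 ∧ val > d
Answer: WP = 3*v < 14 ∧ val > d


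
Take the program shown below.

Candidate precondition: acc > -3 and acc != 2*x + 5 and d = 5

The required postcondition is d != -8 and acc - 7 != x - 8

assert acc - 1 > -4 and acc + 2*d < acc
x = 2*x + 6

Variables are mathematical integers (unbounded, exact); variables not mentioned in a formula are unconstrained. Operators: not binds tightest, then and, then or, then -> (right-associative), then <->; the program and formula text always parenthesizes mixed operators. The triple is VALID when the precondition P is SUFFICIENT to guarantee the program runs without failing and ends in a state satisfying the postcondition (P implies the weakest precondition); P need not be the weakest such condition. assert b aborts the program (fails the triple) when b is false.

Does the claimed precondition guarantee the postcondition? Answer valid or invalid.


Working backward. After the program, the postcondition d != -8 and acc - 7 != x - 8 must hold; in canonical form it is d != -8 and acc != x - 1.
Before x := 2*x + 6: d != -8 and acc != 2*x + 5
Before assert acc - 1 > -4 and acc + 2*d < acc: acc > -3 and 2*d < 0 and d != -8 and acc != 2*x + 5
The weakest precondition is acc > -3 and 2*d < 0 and d != -8 and acc != 2*x + 5.
Check whether acc > -3 and acc != 2*x + 5 and d = 5 implies it.
Countermodel: at the initial state acc = 0, d = 5, x = 0, the precondition holds but the weakest precondition fails.
Answer: invalid


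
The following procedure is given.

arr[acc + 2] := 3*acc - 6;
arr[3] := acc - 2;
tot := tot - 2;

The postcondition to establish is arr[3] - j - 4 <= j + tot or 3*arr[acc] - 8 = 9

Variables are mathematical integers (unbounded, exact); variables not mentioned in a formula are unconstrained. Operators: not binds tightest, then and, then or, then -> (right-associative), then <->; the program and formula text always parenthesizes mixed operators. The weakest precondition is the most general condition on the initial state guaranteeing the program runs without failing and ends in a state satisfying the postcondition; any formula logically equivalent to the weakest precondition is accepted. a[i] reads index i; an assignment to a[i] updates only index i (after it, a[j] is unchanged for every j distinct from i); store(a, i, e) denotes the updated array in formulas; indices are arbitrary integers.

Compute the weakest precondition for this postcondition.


Working backward. After the program, the postcondition arr[3] - j - 4 <= j + tot or 3*arr[acc] - 8 = 9 must hold; in canonical form it is arr[3] <= 2*j + tot + 4 or 3*arr[acc] = 17.
Before tot := tot - 2: arr[3] <= 2*j + tot + 2 or 3*arr[acc] = 17
Before arr[3] := acc - 2: acc <= 2*j + tot + 4 or 3*store(arr, 3, acc - 2)[acc] = 17
Before arr[acc + 2] := 3*acc - 6: acc <= 2*j + tot + 4 or 3*store(store(arr, acc + 2, 3*acc - 6), 3, acc - 2)[acc] = 17
Answer: WP = acc <= 2*j + tot + 4 or 3*store(store(arr, acc + 2, 3*acc - 6), 3, acc - 2)[acc] = 17


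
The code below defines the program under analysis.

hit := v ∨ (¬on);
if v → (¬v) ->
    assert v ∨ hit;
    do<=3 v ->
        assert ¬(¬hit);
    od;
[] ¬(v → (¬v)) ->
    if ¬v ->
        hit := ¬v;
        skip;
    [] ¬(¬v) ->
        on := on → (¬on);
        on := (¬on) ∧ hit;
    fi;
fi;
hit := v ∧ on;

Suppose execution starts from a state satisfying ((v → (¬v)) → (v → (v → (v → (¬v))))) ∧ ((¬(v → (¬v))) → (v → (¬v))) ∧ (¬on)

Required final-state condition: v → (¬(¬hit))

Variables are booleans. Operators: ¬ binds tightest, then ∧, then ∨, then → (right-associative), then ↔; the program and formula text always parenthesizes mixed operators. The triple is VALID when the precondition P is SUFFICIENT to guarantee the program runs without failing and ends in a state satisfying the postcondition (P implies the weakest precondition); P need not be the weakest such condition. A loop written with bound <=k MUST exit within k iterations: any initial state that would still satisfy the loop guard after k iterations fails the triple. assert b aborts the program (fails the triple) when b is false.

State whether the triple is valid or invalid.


Working backward. After the program, the postcondition v → (¬(¬hit)) must hold; in canonical form it is v → hit.
Before hit := v ∧ on: v → (v ∧ on)
Then branch requires (v ∨ hit) ∧ (v → (hit ∧ (v → (hit ∧ (v → (hit ∧ (¬v) ∧ (v → (v ∧ on)))) ∧ ((¬v) → (v → (v ∧ on))))) ∧ ((¬v) → (v → (v ∧ on))))) ∧ ((¬v) → (v → (v ∧ on))); else branch requires ((¬v) → (v → (v ∧ on))) ∧ (v → (v → (v ∧ (¬(on → (¬on))) ∧ hit))).
Before the if: ((v → (¬v)) → ((v ∨ hit) ∧ (v → (hit ∧ (v → (hit ∧ (v → (hit ∧ (¬v) ∧ (v → (v ∧ on)))) ∧ ((¬v) → (v → (v ∧ on))))) ∧ ((¬v) → (v → (v ∧ on))))) ∧ ((¬v) → (v → (v ∧ on))))) ∧ ((¬(v → (¬v))) → (((¬v) → (v → (v ∧ on))) ∧ (v → (v → (v ∧ (¬(on → (¬on))) ∧ hit)))))
Before hit := v ∨ (¬on): ((v → (¬v)) → ((v ∨ (¬on)) ∧ (v → ((v ∨ (¬on)) ∧ (v → ((v ∨ (¬on)) ∧ (v → ((v ∨ (¬on)) ∧ (¬v) ∧ (v → (v ∧ on)))) ∧ ((¬v) → (v → (v ∧ on))))) ∧ ((¬v) → (v → (v ∧ on))))) ∧ ((¬v) → (v → (v ∧ on))))) ∧ ((¬(v → (¬v))) → (((¬v) → (v → (v ∧ on))) ∧ (v → (v → (v ∧ (¬(on → (¬on))) ∧ (v ∨ (¬on)))))))
The weakest precondition is ((v → (¬v)) → ((v ∨ (¬on)) ∧ (v → ((v ∨ (¬on)) ∧ (v → ((v ∨ (¬on)) ∧ (v → ((v ∨ (¬on)) ∧ (¬v) ∧ (v → (v ∧ on)))) ∧ ((¬v) → (v → (v ∧ on))))) ∧ ((¬v) → (v → (v ∧ on))))) ∧ ((¬v) → (v → (v ∧ on))))) ∧ ((¬(v → (¬v))) → (((¬v) → (v → (v ∧ on))) ∧ (v → (v → (v ∧ (¬(on → (¬on))) ∧ (v ∨ (¬on))))))).
Check whether ((v → (¬v)) → (v → (v → (v → (¬v))))) ∧ ((¬(v → (¬v))) → (v → (¬v))) ∧ (¬on) implies it.
Every state satisfying the precondition satisfies the weakest precondition: the implication holds.
Answer: valid


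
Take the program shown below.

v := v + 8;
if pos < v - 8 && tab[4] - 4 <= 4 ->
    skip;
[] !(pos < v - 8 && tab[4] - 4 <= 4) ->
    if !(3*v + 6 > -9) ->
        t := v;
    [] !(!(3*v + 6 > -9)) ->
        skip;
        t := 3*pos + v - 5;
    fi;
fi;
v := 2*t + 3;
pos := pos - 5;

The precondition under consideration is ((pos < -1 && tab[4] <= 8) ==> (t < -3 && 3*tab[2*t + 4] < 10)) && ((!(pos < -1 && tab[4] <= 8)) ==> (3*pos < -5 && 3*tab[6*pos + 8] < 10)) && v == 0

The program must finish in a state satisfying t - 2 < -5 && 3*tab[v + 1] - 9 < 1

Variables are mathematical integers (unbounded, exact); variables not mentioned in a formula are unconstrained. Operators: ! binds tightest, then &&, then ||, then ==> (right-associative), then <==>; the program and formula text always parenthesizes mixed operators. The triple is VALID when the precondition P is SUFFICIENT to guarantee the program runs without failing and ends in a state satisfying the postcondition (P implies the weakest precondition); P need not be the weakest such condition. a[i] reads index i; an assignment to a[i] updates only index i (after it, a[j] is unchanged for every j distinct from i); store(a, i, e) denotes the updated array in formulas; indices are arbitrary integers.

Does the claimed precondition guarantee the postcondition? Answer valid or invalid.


Working backward. After the program, the postcondition t - 2 < -5 && 3*tab[v + 1] - 9 < 1 must hold; in canonical form it is t < -3 && 3*tab[v + 1] < 10.
Before pos := pos - 5: t < -3 && 3*tab[v + 1] < 10
Before v := 2*t + 3: t < -3 && 3*tab[2*t + 4] < 10
Then branch requires t < -3 && 3*tab[2*t + 4] < 10; else branch requires ((!(3*v > -15)) ==> (v < -3 && 3*tab[2*v + 4] < 10)) && (3*v > -15 ==> (3*pos + v < 2 && 3*tab[6*pos + 2*v - 6] < 10)).
Before the if: ((pos < v - 8 && tab[4] <= 8) ==> (t < -3 && 3*tab[2*t + 4] < 10)) && ((!(pos < v - 8 && tab[4] <= 8)) ==> (((!(3*v > -15)) ==> (v < -3 && 3*tab[2*v + 4] < 10)) && (3*v > -15 ==> (3*pos + v < 2 && 3*tab[6*pos + 2*v - 6] < 10))))
Before v := v + 8: ((pos < v && tab[4] <= 8) ==> (t < -3 && 3*tab[2*t + 4] < 10)) && ((!(pos < v && tab[4] <= 8)) ==> (((!(3*v > -39)) ==> (v < -11 && 3*tab[2*v + 20] < 10)) && (3*v > -39 ==> (3*pos + v < -6 && 3*tab[6*pos + 2*v + 10] < 10))))
The weakest precondition is ((pos < v && tab[4] <= 8) ==> (t < -3 && 3*tab[2*t + 4] < 10)) && ((!(pos < v && tab[4] <= 8)) ==> (((!(3*v > -39)) ==> (v < -11 && 3*tab[2*v + 20] < 10)) && (3*v > -39 ==> (3*pos + v < -6 && 3*tab[6*pos + 2*v + 10] < 10)))).
Check whether ((pos < -1 && tab[4] <= 8) ==> (t < -3 && 3*tab[2*t + 4] < 10)) && ((!(pos < -1 && tab[4] <= 8)) ==> (3*pos < -5 && 3*tab[6*pos + 8] < 10)) && v == 0 implies it.
Countermodel: at the initial state pos = -2, t = -4, tab = {[-4] = -15521, [-2] = 9, [4] = 9, [20] = 9, elsewhere 9}, v = 0, the precondition holds but the weakest precondition fails.
Answer: invalid


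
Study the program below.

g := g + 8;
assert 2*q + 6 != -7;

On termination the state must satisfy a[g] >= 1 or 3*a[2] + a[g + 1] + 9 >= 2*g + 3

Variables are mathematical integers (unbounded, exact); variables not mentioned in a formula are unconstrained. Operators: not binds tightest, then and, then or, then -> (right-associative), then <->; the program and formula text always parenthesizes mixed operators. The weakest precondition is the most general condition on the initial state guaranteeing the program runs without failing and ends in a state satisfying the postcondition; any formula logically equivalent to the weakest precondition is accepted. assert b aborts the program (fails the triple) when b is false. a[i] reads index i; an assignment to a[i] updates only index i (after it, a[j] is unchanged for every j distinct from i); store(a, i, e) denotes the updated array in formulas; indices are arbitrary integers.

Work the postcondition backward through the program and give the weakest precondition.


Working backward. After the program, the postcondition a[g] >= 1 or 3*a[2] + a[g + 1] + 9 >= 2*g + 3 must hold; in canonical form it is a[g] >= 1 or a[g + 1] + 3*a[2] >= 2*g - 6.
Before assert 2*q + 6 != -7: 2*q != -13 and (a[g] >= 1 or a[g + 1] + 3*a[2] >= 2*g - 6)
Before g := g + 8: 2*q != -13 and (a[g + 8] >= 1 or a[g + 9] + 3*a[2] >= 2*g + 10)
Answer: WP = 2*q != -13 and (a[g + 8] >= 1 or a[g + 9] + 3*a[2] >= 2*g + 10)


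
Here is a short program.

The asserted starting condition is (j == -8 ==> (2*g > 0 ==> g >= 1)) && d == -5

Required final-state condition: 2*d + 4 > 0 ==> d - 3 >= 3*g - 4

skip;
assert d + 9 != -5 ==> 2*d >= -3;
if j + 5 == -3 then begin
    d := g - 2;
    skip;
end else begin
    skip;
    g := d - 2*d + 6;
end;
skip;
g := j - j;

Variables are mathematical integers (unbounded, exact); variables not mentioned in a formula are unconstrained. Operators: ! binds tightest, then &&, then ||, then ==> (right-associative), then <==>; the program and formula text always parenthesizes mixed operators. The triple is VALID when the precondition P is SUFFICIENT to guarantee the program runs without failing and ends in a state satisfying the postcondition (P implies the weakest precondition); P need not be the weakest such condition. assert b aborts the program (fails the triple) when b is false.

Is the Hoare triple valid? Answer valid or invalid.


Working backward. After the program, the postcondition 2*d + 4 > 0 ==> d - 3 >= 3*g - 4 must hold; in canonical form it is 2*d > -4 ==> d >= 3*g - 1.
Before g := j - j: 2*d > -4 ==> d >= -1
Before skip: 2*d > -4 ==> d >= -1
Then branch requires 2*g > 0 ==> g >= 1; else branch requires 2*d > -4 ==> d >= -1.
Before the if: (j == -8 ==> (2*g > 0 ==> g >= 1)) && ((!(j == -8)) ==> (2*d > -4 ==> d >= -1))
Before assert d + 9 != -5 ==> 2*d >= -3: (d != -14 ==> 2*d >= -3) && (j == -8 ==> (2*g > 0 ==> g >= 1)) && ((!(j == -8)) ==> (2*d > -4 ==> d >= -1))
Before skip: (d != -14 ==> 2*d >= -3) && (j == -8 ==> (2*g > 0 ==> g >= 1)) && ((!(j == -8)) ==> (2*d > -4 ==> d >= -1))
The weakest precondition is (d != -14 ==> 2*d >= -3) && (j == -8 ==> (2*g > 0 ==> g >= 1)) && ((!(j == -8)) ==> (2*d > -4 ==> d >= -1)).
Check whether (j == -8 ==> (2*g > 0 ==> g >= 1)) && d == -5 implies it.
Countermodel: at the initial state d = -5, g = 0, j = -8, the precondition holds but the weakest precondition fails.
Answer: invalid


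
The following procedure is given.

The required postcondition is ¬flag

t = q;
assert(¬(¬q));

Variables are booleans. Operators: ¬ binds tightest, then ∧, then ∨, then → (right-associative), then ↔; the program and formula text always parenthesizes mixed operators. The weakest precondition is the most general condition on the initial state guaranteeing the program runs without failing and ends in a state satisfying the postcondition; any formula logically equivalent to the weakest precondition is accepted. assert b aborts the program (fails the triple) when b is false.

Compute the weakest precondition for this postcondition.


Working backward. After the program, ¬flag must hold.
Before assert ¬(¬q): q ∧ (¬flag)
Before t := q: q ∧ (¬flag)
Answer: WP = q ∧ (¬flag)


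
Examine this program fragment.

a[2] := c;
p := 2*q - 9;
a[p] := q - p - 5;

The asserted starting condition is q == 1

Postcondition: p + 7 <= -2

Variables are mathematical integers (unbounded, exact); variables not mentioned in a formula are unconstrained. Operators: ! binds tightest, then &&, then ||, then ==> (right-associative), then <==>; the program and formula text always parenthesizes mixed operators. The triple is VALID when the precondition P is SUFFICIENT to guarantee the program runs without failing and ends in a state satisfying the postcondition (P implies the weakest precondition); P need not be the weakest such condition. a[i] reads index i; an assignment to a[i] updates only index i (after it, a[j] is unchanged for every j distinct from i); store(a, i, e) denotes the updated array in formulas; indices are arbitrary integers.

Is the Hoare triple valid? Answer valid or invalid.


Working backward. After the program, the postcondition p + 7 <= -2 must hold; in canonical form it is p <= -9.
Before a[p] := q - p - 5: p <= -9
Before p := 2*q - 9: 2*q <= 0
Before a[2] := c: 2*q <= 0
The weakest precondition is 2*q <= 0.
Check whether q == 1 implies it.
Countermodel: at the initial state q = 1, the precondition holds but the weakest precondition fails.
Answer: invalid


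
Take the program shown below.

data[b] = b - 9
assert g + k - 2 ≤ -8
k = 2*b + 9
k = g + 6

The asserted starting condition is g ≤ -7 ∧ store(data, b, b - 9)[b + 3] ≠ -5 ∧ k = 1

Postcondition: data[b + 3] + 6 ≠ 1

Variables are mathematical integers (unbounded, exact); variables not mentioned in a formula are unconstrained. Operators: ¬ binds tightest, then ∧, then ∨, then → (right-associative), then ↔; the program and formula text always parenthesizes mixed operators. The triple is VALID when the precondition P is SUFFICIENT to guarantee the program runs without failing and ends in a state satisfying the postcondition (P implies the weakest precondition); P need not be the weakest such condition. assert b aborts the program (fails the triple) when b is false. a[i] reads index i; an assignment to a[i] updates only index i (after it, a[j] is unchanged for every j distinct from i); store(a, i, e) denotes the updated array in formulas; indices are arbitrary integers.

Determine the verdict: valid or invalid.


Working backward. After the program, the postcondition data[b + 3] + 6 ≠ 1 must hold; in canonical form it is data[b + 3] ≠ -5.
Before k := g + 6: data[b + 3] ≠ -5
Before k := 2*b + 9: data[b + 3] ≠ -5
Before assert g + k - 2 ≤ -8: g + k ≤ -6 ∧ data[b + 3] ≠ -5
Before data[b] := b - 9: g + k ≤ -6 ∧ store(data, b, b - 9)[b + 3] ≠ -5
The weakest precondition is g + k ≤ -6 ∧ store(data, b, b - 9)[b + 3] ≠ -5.
Check whether g ≤ -7 ∧ store(data, b, b - 9)[b + 3] ≠ -5 ∧ k = 1 implies it.
Every state satisfying the precondition satisfies the weakest precondition: the implication holds.
Answer: valid
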